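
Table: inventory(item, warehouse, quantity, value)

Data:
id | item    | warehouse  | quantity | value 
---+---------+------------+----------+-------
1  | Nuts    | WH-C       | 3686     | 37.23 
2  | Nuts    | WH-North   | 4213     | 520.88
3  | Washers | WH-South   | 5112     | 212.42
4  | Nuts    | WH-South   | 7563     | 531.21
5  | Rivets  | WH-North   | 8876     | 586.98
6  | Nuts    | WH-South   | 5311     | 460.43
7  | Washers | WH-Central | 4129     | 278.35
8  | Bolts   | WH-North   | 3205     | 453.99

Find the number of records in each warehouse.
SELECT warehouse, COUNT(*) as count
FROM inventory
GROUP BY warehouse

Result:
  WH-C: 1
  WH-Central: 1
  WH-North: 3
  WH-South: 3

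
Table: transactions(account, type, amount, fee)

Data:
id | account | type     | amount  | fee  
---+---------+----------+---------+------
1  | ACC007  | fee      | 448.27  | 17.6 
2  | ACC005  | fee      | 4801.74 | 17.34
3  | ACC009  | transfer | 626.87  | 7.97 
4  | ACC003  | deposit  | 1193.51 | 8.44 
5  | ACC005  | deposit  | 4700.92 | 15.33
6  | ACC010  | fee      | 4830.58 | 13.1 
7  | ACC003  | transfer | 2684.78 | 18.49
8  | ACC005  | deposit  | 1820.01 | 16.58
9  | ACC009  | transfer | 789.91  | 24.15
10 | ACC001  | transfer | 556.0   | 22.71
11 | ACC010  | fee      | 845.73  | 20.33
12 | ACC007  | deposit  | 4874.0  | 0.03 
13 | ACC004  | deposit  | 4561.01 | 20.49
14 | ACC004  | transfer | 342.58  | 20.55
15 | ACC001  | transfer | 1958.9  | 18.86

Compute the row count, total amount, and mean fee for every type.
SELECT type,
       COUNT(*) as cnt,
       SUM(amount) as total_amount,
       AVG(fee) as avg_fee
FROM transactions
GROUP BY type

Result:
  deposit: 5 records, 17149.45 total amount, 12.17 avg fee
  fee: 4 records, 10926.32 total amount, 17.09 avg fee
  transfer: 6 records, 6959.04 total amount, 18.79 avg fee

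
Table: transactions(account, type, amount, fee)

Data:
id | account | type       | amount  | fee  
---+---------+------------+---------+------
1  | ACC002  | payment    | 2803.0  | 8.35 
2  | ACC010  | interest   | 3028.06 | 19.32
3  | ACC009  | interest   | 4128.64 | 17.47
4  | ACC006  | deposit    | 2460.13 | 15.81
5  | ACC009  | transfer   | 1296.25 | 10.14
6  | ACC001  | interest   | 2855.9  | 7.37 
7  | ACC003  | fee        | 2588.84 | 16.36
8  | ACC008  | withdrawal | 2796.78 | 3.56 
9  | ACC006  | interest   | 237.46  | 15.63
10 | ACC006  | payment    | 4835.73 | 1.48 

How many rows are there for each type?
SELECT type, COUNT(*) as count
FROM transactions
GROUP BY type

Result:
  deposit: 1
  fee: 1
  interest: 4
  payment: 2
  transfer: 1
  withdrawal: 1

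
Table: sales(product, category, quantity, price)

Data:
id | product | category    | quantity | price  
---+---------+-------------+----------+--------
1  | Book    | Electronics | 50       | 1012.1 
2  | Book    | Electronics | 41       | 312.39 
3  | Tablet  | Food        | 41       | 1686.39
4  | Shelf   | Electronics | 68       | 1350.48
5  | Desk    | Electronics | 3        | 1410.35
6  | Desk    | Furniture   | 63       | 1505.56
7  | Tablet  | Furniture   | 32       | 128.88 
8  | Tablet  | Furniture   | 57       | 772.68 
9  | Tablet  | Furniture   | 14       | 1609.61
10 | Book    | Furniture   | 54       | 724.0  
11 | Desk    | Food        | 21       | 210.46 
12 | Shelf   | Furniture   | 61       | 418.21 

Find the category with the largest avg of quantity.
SELECT category, AVG(quantity) as val
FROM sales
GROUP BY category
ORDER BY val DESC
LIMIT 1

Result: Furniture with avg(quantity) = 46.83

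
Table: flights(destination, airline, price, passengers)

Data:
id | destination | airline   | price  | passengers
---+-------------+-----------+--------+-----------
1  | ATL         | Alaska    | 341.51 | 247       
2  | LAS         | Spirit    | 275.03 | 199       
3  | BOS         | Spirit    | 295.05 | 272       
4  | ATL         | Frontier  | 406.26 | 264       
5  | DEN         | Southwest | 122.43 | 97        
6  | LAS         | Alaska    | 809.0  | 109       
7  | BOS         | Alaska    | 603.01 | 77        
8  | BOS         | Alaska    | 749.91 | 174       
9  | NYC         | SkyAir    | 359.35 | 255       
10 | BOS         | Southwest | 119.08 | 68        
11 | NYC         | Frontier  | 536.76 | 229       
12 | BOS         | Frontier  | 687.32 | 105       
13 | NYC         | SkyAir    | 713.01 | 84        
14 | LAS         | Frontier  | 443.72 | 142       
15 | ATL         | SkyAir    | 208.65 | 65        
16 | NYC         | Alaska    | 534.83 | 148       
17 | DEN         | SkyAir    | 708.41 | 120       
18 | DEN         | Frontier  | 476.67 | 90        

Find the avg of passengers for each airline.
SELECT airline, AVG(passengers) as result
FROM flights
GROUP BY airline

Result:
  Alaska: 151.00
  Frontier: 166.00
  SkyAir: 131.00
  Southwest: 82.50
  Spirit: 235.50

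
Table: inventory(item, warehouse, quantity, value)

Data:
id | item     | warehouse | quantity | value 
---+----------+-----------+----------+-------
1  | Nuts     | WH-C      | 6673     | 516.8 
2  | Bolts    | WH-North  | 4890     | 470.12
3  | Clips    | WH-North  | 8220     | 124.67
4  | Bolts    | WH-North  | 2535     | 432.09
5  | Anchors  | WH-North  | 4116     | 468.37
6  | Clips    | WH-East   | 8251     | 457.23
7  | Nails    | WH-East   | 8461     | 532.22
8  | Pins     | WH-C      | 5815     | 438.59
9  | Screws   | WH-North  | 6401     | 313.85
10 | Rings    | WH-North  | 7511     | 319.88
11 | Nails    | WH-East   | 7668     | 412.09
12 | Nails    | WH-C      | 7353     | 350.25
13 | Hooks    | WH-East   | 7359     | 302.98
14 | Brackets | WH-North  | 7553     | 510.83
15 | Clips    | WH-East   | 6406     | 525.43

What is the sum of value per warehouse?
SELECT warehouse, SUM(value) as result
FROM inventory
GROUP BY warehouse

Result:
  WH-C: 1305.64
  WH-East: 2229.95
  WH-North: 2639.81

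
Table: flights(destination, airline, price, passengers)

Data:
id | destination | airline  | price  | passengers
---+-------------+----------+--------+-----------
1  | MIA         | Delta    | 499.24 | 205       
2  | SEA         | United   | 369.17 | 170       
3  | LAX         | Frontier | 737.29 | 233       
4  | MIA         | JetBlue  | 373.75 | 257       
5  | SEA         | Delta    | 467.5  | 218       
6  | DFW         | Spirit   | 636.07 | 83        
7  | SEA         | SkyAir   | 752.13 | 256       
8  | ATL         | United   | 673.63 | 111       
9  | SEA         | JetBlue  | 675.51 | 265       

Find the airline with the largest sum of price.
SELECT airline, SUM(price) as val
FROM flights
GROUP BY airline
ORDER BY val DESC
LIMIT 1

Result: JetBlue with sum(price) = 1049.26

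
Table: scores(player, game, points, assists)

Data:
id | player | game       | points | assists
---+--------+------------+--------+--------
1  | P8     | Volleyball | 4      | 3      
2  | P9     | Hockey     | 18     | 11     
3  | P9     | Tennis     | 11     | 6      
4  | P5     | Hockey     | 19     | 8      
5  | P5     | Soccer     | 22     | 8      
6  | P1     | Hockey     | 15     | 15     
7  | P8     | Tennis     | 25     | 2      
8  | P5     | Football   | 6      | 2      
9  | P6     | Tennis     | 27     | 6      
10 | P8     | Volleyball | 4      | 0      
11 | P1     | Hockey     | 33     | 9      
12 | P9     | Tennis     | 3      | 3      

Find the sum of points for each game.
SELECT game, SUM(points) as result
FROM scores
GROUP BY game

Result:
  Football: 6
  Hockey: 85
  Soccer: 22
  Tennis: 66
  Volleyball: 8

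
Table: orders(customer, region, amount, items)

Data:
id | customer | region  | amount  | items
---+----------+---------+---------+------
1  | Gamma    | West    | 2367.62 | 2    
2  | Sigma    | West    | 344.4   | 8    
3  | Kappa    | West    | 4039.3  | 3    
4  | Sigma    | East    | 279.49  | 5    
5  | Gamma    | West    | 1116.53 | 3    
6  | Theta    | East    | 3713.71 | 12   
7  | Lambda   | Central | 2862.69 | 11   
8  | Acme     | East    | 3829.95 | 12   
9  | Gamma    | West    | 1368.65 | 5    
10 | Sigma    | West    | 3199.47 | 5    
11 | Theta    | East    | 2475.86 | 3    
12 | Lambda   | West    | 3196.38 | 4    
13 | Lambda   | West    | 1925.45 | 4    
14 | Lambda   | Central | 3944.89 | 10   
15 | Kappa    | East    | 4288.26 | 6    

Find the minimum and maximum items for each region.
SELECT region, MIN(items), MAX(items)
FROM orders
GROUP BY region

Result:
  Central: min=10, max=11
  East: min=3, max=12
  West: min=2, max=8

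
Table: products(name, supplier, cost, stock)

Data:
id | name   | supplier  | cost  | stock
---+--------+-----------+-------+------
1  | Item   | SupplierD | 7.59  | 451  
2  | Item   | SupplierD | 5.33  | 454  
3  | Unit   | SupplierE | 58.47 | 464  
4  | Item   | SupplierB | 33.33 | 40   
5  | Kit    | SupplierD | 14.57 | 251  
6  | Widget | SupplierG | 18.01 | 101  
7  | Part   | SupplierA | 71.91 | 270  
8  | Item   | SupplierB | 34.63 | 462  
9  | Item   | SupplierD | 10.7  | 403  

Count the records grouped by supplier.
SELECT supplier, COUNT(*) as count
FROM products
GROUP BY supplier

Result:
  SupplierA: 1
  SupplierB: 2
  SupplierD: 4
  SupplierE: 1
  SupplierG: 1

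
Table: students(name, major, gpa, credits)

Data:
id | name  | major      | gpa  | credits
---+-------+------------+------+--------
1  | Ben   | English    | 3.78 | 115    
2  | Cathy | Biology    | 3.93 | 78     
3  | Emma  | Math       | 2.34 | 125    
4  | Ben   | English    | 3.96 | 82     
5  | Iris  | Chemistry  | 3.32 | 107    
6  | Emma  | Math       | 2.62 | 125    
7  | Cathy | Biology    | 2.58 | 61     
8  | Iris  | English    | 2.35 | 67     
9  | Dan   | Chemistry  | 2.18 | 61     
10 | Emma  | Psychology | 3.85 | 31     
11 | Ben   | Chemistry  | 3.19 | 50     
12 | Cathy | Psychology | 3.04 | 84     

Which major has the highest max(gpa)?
SELECT major, MAX(gpa) as val
FROM students
GROUP BY major
ORDER BY val DESC
LIMIT 1

Result: English with max(gpa) = 3.96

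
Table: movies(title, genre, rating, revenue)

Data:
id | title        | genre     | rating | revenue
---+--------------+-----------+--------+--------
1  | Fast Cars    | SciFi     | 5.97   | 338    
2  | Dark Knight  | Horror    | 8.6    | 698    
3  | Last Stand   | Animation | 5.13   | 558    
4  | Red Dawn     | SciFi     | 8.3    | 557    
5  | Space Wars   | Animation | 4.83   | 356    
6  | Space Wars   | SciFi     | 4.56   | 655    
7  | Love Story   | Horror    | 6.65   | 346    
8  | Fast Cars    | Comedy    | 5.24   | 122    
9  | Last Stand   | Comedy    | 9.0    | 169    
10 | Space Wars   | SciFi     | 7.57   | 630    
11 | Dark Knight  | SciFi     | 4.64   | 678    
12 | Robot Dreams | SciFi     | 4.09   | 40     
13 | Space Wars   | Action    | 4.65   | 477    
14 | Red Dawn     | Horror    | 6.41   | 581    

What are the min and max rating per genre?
SELECT genre, MIN(rating), MAX(rating)
FROM movies
GROUP BY genre

Result:
  Action: min=4.65, max=4.65
  Animation: min=4.83, max=5.13
  Comedy: min=5.24, max=9.00
  Horror: min=6.41, max=8.60
  SciFi: min=4.09, max=8.30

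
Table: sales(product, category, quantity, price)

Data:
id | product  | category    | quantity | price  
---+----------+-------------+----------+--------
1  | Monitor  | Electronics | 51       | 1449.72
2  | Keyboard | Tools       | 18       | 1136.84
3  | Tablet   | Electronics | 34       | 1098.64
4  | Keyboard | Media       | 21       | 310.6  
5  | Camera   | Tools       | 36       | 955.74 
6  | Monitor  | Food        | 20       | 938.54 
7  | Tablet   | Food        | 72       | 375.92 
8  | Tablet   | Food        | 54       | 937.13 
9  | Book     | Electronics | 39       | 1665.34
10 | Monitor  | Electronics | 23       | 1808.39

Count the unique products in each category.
SELECT category, COUNT(DISTINCT product)
FROM sales
GROUP BY category

Result:
  Electronics: 3 distinct
  Food: 2 distinct
  Media: 1 distinct
  Tools: 2 distinct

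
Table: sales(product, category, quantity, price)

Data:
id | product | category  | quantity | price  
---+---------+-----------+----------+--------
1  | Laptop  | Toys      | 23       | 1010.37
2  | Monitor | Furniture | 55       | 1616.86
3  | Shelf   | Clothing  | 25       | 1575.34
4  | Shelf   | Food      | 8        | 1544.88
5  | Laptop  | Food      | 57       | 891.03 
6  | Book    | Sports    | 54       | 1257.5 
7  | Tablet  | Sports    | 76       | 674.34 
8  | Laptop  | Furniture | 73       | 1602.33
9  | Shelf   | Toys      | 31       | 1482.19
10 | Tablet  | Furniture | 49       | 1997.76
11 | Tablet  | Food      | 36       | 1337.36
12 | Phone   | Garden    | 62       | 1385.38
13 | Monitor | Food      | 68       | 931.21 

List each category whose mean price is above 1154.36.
SELECT category, AVG(price)
FROM sales
GROUP BY category
HAVING AVG(price) > 1154.36

Result:
  Clothing: avg=1575.34
  Food: avg=1176.12
  Furniture: avg=1738.98
  Garden: avg=1385.38
  Toys: avg=1246.28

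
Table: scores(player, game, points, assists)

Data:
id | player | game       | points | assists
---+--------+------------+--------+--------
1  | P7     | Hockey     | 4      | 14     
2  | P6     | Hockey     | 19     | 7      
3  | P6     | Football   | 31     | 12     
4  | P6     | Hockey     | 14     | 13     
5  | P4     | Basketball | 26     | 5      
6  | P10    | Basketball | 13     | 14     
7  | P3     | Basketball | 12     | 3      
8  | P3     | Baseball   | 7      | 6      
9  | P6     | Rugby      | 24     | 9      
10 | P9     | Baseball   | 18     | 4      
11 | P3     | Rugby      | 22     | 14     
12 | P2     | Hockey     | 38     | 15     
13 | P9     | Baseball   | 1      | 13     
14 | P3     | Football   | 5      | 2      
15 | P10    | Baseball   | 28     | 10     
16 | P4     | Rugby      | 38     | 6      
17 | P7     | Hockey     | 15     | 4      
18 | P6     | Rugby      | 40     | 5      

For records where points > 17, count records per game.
SELECT game, COUNT(*)
FROM scores
WHERE points > 17
GROUP BY game

Note: WHERE filters rows before grouping.

Result:
  Baseball: 2
  Basketball: 1
  Football: 1
  Hockey: 2
  Rugby: 4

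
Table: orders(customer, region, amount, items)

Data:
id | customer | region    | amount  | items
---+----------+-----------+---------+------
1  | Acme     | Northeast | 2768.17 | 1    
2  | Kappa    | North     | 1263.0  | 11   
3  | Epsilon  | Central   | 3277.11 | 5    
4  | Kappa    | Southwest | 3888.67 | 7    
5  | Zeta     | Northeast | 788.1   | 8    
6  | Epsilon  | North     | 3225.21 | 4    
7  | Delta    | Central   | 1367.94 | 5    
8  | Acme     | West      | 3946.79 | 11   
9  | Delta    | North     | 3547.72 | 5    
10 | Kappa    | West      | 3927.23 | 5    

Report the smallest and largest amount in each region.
SELECT region, MIN(amount), MAX(amount)
FROM orders
GROUP BY region

Result:
  Central: min=1367.94, max=3277.11
  North: min=1263.00, max=3547.72
  Northeast: min=788.10, max=2768.17
  Southwest: min=3888.67, max=3888.67
  West: min=3927.23, max=3946.79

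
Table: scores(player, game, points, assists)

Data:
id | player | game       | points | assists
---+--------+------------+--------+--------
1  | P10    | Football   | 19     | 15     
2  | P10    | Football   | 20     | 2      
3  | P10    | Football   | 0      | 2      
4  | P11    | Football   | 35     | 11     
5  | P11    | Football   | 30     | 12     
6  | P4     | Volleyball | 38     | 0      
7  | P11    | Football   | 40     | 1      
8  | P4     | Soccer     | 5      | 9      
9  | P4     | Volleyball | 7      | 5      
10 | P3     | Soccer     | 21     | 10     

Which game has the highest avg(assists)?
SELECT game, AVG(assists) as val
FROM scores
GROUP BY game
ORDER BY val DESC
LIMIT 1

Result: Soccer with avg(assists) = 9.50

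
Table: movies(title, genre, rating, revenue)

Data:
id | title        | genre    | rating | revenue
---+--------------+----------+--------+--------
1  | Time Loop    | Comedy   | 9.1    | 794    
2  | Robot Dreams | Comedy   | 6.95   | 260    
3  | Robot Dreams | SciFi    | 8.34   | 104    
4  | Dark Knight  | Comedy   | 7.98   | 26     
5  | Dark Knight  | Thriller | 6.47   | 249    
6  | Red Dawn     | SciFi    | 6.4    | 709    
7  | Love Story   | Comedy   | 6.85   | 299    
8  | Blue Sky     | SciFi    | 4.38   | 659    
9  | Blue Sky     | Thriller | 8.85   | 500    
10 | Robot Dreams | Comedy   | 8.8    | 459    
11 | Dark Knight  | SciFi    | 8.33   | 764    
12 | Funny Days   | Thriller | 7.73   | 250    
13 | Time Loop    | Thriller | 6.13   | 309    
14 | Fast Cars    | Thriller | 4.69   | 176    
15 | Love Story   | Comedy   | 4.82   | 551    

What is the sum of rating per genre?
SELECT genre, SUM(rating) as result
FROM movies
GROUP BY genre

Result:
  Comedy: 44.50
  SciFi: 27.45
  Thriller: 33.87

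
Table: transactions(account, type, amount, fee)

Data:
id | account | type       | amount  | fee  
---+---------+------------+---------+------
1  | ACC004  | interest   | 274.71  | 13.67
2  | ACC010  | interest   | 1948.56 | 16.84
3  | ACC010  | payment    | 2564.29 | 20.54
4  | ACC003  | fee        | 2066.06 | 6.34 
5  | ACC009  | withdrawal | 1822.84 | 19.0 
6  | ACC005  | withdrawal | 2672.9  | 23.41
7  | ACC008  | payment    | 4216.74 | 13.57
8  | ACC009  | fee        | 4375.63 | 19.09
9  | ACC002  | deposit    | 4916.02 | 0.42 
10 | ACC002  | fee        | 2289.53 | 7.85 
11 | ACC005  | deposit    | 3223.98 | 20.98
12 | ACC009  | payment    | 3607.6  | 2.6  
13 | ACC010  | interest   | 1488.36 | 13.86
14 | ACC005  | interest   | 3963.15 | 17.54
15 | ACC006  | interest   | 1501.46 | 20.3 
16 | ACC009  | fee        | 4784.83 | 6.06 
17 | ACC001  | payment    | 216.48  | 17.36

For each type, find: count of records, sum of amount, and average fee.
SELECT type,
       COUNT(*) as cnt,
       SUM(amount) as total_amount,
       AVG(fee) as avg_fee
FROM transactions
GROUP BY type

Result:
  deposit: 2 records, 8140.00 total amount, 10.70 avg fee
  fee: 4 records, 13516.05 total amount, 9.84 avg fee
  interest: 5 records, 9176.24 total amount, 16.44 avg fee
  payment: 4 records, 10605.11 total amount, 13.52 avg fee
  withdrawal: 2 records, 4495.74 total amount, 21.21 avg fee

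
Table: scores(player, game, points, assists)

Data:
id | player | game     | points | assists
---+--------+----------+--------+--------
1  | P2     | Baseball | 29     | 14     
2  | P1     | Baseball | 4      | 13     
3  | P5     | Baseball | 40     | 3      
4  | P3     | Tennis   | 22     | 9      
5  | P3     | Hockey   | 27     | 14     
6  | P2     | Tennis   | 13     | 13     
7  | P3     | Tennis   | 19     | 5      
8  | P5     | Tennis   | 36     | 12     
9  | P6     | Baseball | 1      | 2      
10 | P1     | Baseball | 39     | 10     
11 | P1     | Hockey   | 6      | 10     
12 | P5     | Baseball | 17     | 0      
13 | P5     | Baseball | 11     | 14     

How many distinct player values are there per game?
SELECT game, COUNT(DISTINCT player)
FROM scores
GROUP BY game

Result:
  Baseball: 4 distinct
  Hockey: 2 distinct
  Tennis: 3 distinct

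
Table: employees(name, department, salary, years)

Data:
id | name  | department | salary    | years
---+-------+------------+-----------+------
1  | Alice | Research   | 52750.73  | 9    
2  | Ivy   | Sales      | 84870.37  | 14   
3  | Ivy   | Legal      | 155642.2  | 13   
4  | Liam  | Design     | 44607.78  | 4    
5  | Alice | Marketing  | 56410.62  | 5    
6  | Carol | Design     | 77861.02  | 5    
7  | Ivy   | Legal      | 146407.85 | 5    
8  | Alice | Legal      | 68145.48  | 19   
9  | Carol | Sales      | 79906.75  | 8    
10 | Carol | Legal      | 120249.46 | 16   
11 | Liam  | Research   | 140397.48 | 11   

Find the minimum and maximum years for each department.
SELECT department, MIN(years), MAX(years)
FROM employees
GROUP BY department

Result:
  Design: min=4, max=5
  Legal: min=5, max=19
  Marketing: min=5, max=5
  Research: min=9, max=11
  Sales: min=8, max=14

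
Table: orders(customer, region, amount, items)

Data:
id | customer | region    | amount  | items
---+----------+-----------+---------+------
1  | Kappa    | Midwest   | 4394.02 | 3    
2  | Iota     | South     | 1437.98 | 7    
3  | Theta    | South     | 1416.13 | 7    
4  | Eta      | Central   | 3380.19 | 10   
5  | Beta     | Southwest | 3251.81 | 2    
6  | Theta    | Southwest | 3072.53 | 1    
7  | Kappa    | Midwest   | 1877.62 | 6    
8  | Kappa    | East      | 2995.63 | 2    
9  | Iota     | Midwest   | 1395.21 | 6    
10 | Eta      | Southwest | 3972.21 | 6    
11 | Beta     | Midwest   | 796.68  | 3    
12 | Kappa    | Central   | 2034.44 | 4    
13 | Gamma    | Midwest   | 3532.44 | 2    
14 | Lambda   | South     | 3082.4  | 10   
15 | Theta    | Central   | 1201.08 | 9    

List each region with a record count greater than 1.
SELECT region, COUNT(*) as cnt
FROM orders
GROUP BY region
HAVING COUNT(*) > 1

Result:
  Central: 3
  Midwest: 5
  South: 3
  Southwest: 3

Note: HAVING filters groups after aggregation, WHERE filters rows before.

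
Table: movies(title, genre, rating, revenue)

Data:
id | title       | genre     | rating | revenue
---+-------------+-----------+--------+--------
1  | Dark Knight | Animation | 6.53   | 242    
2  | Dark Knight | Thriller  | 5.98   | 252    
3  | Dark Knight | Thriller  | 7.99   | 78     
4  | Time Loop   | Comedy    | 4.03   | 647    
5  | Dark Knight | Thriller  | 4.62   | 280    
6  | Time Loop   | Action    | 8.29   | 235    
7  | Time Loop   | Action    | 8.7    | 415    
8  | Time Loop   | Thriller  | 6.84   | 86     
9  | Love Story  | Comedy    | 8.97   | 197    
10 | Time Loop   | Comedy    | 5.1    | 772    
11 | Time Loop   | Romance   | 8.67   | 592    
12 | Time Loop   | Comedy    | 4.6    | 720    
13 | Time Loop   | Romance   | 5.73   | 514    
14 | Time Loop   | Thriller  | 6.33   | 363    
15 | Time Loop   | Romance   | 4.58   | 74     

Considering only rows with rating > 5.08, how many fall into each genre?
SELECT genre, COUNT(*)
FROM movies
WHERE rating > 5.08
GROUP BY genre

Note: WHERE filters rows before grouping.

Result:
  Action: 2
  Animation: 1
  Comedy: 2
  Romance: 2
  Thriller: 4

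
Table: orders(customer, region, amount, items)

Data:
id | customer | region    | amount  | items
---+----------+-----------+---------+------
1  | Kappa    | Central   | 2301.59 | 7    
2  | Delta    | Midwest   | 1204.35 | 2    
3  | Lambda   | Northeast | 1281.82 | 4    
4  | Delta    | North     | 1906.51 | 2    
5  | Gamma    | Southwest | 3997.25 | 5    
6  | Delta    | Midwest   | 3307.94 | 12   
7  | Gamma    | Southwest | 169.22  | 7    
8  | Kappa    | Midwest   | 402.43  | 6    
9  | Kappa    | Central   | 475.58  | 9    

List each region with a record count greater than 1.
SELECT region, COUNT(*) as cnt
FROM orders
GROUP BY region
HAVING COUNT(*) > 1

Result:
  Central: 2
  Midwest: 3
  Southwest: 2

Note: HAVING filters groups after aggregation, WHERE filters rows before.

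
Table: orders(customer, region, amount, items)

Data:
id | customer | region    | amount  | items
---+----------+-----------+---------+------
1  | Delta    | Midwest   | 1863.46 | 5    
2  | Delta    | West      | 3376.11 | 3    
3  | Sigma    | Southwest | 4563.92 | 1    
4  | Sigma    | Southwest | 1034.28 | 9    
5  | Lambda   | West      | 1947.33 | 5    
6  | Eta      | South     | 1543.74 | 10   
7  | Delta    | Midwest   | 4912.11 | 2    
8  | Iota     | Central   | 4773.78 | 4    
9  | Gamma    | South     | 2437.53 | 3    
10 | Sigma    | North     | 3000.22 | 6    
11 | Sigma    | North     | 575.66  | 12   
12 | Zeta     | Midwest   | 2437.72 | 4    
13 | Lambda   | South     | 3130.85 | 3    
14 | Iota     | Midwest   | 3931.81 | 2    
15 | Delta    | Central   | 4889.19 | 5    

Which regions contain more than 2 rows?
SELECT region, COUNT(*) as cnt
FROM orders
GROUP BY region
HAVING COUNT(*) > 2

Result:
  Midwest: 4
  South: 3

Note: HAVING filters groups after aggregation, WHERE filters rows before.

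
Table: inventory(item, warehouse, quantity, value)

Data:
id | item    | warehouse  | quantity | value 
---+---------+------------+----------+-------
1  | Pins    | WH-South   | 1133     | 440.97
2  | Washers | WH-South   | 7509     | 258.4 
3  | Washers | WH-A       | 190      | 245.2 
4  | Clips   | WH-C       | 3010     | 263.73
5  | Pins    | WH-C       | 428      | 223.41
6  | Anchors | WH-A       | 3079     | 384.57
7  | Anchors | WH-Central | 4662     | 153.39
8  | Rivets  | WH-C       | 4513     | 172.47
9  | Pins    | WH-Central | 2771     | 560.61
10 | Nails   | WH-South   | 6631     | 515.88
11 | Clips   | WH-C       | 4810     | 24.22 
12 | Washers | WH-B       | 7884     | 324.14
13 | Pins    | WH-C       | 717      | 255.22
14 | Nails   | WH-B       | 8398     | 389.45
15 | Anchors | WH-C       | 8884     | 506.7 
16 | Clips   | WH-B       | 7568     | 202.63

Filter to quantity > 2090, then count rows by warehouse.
SELECT warehouse, COUNT(*)
FROM inventory
WHERE quantity > 2090
GROUP BY warehouse

Note: WHERE filters rows before grouping.

Result:
  WH-A: 1
  WH-B: 3
  WH-C: 4
  WH-Central: 2
  WH-South: 2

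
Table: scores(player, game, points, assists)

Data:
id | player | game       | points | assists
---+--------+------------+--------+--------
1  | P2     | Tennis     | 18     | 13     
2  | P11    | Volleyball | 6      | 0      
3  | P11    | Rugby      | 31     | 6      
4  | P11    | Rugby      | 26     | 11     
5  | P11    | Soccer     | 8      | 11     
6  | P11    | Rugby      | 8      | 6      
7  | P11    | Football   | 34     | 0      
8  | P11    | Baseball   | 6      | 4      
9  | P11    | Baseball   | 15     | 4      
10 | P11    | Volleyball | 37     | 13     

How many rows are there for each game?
SELECT game, COUNT(*) as count
FROM scores
GROUP BY game

Result:
  Baseball: 2
  Football: 1
  Rugby: 3
  Soccer: 1
  Tennis: 1
  Volleyball: 2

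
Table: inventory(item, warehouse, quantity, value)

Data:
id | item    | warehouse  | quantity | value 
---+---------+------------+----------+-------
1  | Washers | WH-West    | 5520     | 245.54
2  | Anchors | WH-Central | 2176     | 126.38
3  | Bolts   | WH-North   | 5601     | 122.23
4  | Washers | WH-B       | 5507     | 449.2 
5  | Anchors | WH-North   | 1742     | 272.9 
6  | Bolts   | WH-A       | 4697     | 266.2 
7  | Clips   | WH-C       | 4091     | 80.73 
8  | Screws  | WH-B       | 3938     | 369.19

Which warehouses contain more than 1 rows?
SELECT warehouse, COUNT(*) as cnt
FROM inventory
GROUP BY warehouse
HAVING COUNT(*) > 1

Result:
  WH-B: 2
  WH-North: 2

Note: HAVING filters groups after aggregation, WHERE filters rows before.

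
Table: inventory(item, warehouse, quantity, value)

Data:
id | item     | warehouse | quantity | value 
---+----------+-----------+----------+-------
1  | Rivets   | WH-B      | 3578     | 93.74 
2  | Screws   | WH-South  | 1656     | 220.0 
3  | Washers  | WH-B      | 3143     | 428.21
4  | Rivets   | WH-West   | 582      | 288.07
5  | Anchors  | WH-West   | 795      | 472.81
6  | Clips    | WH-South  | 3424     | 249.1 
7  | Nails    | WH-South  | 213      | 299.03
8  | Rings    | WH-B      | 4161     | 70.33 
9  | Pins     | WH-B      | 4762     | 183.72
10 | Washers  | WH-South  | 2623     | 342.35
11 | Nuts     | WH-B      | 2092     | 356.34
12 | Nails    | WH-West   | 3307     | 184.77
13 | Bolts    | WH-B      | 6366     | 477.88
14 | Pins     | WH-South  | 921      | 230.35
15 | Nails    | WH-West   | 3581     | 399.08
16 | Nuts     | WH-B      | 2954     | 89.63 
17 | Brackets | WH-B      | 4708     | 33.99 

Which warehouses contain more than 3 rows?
SELECT warehouse, COUNT(*) as cnt
FROM inventory
GROUP BY warehouse
HAVING COUNT(*) > 3

Result:
  WH-B: 8
  WH-South: 5
  WH-West: 4

Note: HAVING filters groups after aggregation, WHERE filters rows before.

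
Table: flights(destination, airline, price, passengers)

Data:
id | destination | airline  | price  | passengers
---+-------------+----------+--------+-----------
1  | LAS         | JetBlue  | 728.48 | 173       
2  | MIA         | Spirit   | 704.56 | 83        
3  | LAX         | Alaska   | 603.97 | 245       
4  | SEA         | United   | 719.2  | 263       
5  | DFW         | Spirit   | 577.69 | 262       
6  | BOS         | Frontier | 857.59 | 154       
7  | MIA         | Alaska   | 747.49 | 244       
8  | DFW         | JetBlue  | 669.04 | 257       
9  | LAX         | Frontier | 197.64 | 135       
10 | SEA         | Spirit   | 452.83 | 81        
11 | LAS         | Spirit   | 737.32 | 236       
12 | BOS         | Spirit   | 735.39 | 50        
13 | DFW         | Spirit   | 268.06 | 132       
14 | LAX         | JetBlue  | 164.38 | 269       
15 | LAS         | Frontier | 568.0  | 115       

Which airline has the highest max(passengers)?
SELECT airline, MAX(passengers) as val
FROM flights
GROUP BY airline
ORDER BY val DESC
LIMIT 1

Result: JetBlue with max(passengers) = 269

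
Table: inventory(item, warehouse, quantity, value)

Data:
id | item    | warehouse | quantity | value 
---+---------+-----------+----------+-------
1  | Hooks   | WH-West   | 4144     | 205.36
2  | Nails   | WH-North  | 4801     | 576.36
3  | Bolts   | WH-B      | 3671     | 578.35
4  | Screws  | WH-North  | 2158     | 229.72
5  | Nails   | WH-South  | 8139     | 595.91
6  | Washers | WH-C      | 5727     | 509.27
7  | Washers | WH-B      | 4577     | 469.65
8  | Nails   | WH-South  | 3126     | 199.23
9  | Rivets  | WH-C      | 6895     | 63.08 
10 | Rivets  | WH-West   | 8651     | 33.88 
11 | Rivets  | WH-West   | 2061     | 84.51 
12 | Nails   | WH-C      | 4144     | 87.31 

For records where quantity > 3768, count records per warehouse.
SELECT warehouse, COUNT(*)
FROM inventory
WHERE quantity > 3768
GROUP BY warehouse

Note: WHERE filters rows before grouping.

Result:
  WH-B: 1
  WH-C: 3
  WH-North: 1
  WH-South: 1
  WH-West: 2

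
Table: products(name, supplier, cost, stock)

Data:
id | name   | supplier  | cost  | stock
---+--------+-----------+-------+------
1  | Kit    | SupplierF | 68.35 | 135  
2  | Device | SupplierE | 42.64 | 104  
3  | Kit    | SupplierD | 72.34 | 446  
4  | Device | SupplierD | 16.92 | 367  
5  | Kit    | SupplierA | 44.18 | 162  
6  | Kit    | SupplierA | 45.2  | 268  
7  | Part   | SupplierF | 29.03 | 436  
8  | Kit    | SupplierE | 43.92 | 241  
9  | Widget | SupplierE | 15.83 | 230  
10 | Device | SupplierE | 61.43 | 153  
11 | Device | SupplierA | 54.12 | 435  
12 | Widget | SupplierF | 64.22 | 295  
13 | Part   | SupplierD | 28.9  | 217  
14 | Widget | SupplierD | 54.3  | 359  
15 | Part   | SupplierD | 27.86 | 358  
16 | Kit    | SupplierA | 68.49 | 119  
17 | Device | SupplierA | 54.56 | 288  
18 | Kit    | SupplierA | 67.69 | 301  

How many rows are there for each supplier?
SELECT supplier, COUNT(*) as count
FROM products
GROUP BY supplier

Result:
  SupplierA: 6
  SupplierD: 5
  SupplierE: 4
  SupplierF: 3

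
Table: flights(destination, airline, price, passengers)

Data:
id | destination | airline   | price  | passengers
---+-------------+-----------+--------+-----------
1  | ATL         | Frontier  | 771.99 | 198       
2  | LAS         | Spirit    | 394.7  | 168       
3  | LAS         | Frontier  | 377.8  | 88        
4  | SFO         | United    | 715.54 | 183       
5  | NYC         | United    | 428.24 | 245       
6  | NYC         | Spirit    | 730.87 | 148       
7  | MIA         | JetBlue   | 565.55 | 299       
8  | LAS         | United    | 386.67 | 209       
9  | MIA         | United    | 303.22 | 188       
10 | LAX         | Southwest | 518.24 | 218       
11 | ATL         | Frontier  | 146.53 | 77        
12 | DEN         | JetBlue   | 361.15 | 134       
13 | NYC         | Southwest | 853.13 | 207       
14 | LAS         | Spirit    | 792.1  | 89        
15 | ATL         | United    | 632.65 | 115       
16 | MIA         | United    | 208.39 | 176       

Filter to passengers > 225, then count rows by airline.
SELECT airline, COUNT(*)
FROM flights
WHERE passengers > 225
GROUP BY airline

Note: WHERE filters rows before grouping.

Result:
  JetBlue: 1
  United: 1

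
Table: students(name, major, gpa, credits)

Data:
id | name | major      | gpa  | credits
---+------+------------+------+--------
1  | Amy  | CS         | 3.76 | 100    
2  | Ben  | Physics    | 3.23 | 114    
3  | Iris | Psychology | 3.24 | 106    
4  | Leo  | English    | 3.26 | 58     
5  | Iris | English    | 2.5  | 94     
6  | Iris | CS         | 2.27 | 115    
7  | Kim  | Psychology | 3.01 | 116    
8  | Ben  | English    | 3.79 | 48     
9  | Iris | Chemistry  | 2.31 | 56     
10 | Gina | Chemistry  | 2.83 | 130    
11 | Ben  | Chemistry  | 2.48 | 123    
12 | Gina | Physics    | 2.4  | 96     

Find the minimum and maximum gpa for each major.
SELECT major, MIN(gpa), MAX(gpa)
FROM students
GROUP BY major

Result:
  CS: min=2.27, max=3.76
  Chemistry: min=2.31, max=2.83
  English: min=2.50, max=3.79
  Physics: min=2.40, max=3.23
  Psychology: min=3.01, max=3.24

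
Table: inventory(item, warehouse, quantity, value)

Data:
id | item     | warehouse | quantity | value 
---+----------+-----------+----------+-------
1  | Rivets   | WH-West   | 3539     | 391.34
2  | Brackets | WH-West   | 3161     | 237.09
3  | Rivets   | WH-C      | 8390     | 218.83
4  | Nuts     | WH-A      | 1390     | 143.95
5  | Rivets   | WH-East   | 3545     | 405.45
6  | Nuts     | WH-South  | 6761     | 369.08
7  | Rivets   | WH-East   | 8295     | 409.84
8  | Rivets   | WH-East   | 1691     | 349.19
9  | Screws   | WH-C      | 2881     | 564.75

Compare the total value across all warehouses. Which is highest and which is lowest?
SELECT warehouse, SUM(value)
FROM inventory
GROUP BY warehouse
ORDER BY SUM(value)

All groups:
  WH-A: 143.95
  WH-South: 369.08
  WH-West: 628.43
  WH-C: 783.58
  WH-East: 1164.48

Highest: WH-East (1164.48)
Lowest: WH-A (143.95)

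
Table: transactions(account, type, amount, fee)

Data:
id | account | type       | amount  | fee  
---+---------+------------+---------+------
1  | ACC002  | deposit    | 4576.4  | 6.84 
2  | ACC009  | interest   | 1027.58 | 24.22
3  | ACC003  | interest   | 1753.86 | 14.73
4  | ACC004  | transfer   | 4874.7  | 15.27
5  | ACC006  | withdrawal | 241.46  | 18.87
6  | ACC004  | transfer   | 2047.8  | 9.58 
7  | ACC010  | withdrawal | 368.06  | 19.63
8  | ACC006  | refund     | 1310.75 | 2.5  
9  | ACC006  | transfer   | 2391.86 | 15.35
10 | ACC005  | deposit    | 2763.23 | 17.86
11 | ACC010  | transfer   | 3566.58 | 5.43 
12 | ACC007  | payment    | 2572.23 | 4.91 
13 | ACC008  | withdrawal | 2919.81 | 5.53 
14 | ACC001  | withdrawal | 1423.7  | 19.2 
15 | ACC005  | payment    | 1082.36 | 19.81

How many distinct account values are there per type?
SELECT type, COUNT(DISTINCT account)
FROM transactions
GROUP BY type

Result:
  deposit: 2 distinct
  interest: 2 distinct
  payment: 2 distinct
  refund: 1 distinct
  transfer: 3 distinct
  withdrawal: 4 distinct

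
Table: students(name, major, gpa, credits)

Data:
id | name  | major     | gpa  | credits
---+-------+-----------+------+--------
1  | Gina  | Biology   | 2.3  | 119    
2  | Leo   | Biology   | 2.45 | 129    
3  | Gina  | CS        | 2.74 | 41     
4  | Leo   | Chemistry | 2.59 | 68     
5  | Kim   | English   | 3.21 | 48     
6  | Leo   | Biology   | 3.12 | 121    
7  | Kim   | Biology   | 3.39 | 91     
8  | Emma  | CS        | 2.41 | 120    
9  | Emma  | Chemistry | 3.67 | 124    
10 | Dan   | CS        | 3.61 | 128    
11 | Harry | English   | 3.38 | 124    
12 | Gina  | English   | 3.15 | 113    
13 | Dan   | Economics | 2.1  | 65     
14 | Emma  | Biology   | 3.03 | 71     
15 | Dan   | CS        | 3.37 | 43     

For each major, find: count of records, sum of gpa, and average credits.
SELECT major,
       COUNT(*) as cnt,
       SUM(gpa) as total_gpa,
       AVG(credits) as avg_credits
FROM students
GROUP BY major

Result:
  Biology: 5 records, 14.29 total gpa, 106.20 avg credits
  CS: 4 records, 12.13 total gpa, 83.00 avg credits
  Chemistry: 2 records, 6.26 total gpa, 96.00 avg credits
  Economics: 1 records, 2.10 total gpa, 65.00 avg credits
  English: 3 records, 9.74 total gpa, 95.00 avg credits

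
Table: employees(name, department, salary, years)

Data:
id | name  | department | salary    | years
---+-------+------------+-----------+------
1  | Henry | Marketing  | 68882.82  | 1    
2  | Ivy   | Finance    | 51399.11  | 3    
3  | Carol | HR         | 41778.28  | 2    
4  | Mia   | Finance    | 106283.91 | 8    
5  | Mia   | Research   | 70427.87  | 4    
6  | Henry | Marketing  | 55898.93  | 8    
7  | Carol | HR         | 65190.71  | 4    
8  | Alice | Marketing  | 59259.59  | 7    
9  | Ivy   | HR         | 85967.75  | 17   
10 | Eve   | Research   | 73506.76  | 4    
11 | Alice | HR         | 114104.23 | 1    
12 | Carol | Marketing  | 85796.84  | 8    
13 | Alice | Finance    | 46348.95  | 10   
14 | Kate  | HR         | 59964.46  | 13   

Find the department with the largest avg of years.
SELECT department, AVG(years) as val
FROM employees
GROUP BY department
ORDER BY val DESC
LIMIT 1

Result: HR with avg(years) = 7.40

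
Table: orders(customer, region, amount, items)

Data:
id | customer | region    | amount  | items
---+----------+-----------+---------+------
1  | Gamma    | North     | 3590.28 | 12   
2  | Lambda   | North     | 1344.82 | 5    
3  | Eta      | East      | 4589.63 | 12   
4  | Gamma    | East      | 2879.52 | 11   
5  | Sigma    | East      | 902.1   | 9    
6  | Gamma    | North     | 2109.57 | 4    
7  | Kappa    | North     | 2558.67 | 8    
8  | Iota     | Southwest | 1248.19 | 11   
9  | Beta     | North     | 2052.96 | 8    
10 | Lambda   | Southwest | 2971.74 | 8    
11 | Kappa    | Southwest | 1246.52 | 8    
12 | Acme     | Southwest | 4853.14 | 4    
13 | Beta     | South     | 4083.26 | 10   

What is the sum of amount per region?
SELECT region, SUM(amount) as result
FROM orders
GROUP BY region

Result:
  East: 8371.25
  North: 11656.30
  South: 4083.26
  Southwest: 10319.59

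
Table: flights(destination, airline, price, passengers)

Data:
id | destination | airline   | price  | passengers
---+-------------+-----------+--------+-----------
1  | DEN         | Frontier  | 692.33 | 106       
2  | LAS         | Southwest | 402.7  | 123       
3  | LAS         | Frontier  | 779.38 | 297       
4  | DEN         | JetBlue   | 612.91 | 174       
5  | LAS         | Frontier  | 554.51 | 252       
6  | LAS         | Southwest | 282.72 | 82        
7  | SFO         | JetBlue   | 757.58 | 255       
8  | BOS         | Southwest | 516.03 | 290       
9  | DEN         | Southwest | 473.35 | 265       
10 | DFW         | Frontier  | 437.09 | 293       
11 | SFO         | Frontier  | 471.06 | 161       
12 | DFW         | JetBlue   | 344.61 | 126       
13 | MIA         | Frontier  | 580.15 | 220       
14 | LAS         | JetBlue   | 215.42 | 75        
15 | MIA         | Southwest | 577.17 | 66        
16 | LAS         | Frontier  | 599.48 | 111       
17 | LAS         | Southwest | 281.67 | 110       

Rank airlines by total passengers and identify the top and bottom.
SELECT airline, SUM(passengers)
FROM flights
GROUP BY airline
ORDER BY SUM(passengers)

All groups:
  JetBlue: 630
  Southwest: 936
  Frontier: 1440

Highest: Frontier (1440)
Lowest: JetBlue (630)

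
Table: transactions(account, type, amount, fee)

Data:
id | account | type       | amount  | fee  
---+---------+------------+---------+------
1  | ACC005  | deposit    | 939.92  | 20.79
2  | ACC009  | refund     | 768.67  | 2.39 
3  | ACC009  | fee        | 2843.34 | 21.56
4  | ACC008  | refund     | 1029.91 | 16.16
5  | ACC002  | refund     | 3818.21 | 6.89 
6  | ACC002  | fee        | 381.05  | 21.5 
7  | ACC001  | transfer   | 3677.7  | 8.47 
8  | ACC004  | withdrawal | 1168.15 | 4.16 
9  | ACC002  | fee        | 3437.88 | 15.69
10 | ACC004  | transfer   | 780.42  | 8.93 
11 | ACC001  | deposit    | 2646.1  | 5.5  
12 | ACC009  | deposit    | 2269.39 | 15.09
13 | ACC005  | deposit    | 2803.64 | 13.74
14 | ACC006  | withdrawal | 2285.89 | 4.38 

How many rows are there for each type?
SELECT type, COUNT(*) as count
FROM transactions
GROUP BY type

Result:
  deposit: 4
  fee: 3
  refund: 3
  transfer: 2
  withdrawal: 2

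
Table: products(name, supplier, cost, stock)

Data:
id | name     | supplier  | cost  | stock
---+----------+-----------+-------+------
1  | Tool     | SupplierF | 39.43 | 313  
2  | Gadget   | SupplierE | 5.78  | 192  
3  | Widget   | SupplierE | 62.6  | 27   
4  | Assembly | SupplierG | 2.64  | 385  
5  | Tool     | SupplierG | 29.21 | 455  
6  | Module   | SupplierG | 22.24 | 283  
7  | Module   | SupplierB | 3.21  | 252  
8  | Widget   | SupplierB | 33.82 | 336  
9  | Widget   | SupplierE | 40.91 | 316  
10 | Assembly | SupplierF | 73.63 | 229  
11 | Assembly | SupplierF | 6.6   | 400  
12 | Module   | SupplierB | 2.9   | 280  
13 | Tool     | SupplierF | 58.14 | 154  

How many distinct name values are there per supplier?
SELECT supplier, COUNT(DISTINCT name)
FROM products
GROUP BY supplier

Result:
  SupplierB: 2 distinct
  SupplierE: 2 distinct
  SupplierF: 2 distinct
  SupplierG: 3 distinct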